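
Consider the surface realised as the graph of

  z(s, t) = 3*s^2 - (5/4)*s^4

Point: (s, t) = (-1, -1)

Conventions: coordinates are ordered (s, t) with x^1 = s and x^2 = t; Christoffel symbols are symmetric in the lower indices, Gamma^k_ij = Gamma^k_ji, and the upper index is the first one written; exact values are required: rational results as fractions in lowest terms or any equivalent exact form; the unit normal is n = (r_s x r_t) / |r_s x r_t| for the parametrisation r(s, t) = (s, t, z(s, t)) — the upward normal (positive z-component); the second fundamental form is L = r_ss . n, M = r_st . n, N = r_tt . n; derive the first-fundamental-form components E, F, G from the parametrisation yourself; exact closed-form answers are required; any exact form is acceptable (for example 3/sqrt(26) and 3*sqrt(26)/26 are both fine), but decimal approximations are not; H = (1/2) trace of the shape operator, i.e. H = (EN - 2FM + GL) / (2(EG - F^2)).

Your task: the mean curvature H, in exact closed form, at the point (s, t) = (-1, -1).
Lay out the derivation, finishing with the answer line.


z_s = -1, z_t = 0, z_ss = -9, z_st = 0, z_tt = 0
E = 2, F = 0, G = 1; answer radicand W^2 = 2
unnormalised second-form numerators: l = -9, m = 0, n = 0; L = l/sqrt(2), and similarly M = m/sqrt(W^2), N = n/sqrt(W^2)
H = (E*n - 2*F*m + G*l) / (2*(EG - F^2)*sqrt(W^2)); E*n - 2*F*m + G*l = -9, EG - F^2 = 2, so H = (-9/4)/sqrt(2)

Answer: H = -9*sqrt(2)/8


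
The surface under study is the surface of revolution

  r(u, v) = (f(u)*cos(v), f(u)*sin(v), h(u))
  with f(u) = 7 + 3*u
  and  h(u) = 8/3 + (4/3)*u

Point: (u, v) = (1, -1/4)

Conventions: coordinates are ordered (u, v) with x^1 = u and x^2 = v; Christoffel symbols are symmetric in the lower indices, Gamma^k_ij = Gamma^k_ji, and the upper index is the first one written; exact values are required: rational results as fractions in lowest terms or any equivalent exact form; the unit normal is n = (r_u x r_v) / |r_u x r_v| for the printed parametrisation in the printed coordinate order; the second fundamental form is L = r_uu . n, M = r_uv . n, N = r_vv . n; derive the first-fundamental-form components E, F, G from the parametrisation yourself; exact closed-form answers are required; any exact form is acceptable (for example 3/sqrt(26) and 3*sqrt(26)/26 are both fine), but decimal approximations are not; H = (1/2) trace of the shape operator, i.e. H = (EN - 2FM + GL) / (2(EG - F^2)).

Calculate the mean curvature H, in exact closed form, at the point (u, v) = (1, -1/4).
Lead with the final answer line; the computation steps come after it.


Answer: H = sqrt(97)/485

f = 10, f' = 3, f'' = 0, h' = 4/3, h'' = 0
E = 97/9, F = 0, G = 100; answer radicand W^2 = 97/9
unnormalised second-form numerators: l = 0, m = 0, n = 40/3; L = l/sqrt(97/9), and similarly M = m/sqrt(W^2), N = n/sqrt(W^2)
H = (E*n - 2*F*m + G*l) / (2*(EG - F^2)*sqrt(W^2)); E*n - 2*F*m + G*l = 3880/27, EG - F^2 = 9700/9, so H = (1/15)/sqrt(97/9)


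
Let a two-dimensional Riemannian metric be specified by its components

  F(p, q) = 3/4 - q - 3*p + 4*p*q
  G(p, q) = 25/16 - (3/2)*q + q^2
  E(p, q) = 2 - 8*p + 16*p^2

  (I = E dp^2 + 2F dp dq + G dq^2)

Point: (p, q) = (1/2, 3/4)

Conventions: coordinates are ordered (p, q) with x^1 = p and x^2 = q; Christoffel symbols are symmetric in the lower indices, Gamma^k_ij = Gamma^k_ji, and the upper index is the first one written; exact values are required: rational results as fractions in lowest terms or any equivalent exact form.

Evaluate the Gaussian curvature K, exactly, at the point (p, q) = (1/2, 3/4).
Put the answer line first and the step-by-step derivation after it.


Answer: K = 1

E = 2, F = 0, G = 1, EG - F^2 = 2 at the point
E_p = 8, E_q = 0, F_p = 0, F_q = 1, G_p = 0, G_q = 0
E_qq = 0, F_pq = 4, G_pp = 0
Apply the Brioschi formula K = (det M1 - det M2)/(EG - F^2)^2 over the derivative matrices of E, F, G.
M1 = [[-E_qq/2 + F_pq - G_pp/2, E_p/2, F_p - E_q/2], [F_q - G_p/2, E, F], [G_q/2, F, G]] = [[4, 4, 0], [1, 2, 0], [0, 0, 1]]; det M1 = 4
M2 = [[0, E_q/2, G_p/2], [E_q/2, E, F], [G_p/2, F, G]] = [[0, 0, 0], [0, 2, 0], [0, 0, 1]]; det M2 = 0
det M1 - det M2 = 4; K = 4 / (2)^2 = 1


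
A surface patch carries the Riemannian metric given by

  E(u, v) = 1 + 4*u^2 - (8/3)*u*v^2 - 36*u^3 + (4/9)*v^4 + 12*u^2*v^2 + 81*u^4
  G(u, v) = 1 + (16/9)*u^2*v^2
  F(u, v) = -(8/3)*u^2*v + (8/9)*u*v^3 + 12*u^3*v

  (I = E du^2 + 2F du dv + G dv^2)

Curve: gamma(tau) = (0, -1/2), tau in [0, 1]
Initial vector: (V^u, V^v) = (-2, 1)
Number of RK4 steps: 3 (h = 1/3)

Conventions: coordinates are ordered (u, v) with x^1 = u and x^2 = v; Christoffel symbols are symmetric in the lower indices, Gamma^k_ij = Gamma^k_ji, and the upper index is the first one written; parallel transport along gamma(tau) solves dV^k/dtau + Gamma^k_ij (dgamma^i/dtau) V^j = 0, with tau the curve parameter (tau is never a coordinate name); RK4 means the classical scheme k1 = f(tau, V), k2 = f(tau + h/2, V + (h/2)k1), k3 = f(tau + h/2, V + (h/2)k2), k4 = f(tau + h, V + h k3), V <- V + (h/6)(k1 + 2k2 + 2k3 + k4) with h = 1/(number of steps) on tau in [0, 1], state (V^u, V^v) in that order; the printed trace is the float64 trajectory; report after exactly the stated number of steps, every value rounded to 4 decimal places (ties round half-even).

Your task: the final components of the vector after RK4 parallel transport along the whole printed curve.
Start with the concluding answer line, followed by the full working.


Answer: V^u = -2.0000, V^v = 1.0000

gamma'(tau) = (0, 0); f(tau, V)^k = -Gamma^k_ij(gamma(tau)) gamma'^i(tau) V^j; h = 1/3; intermediate values shown to 6 dp
curve data and Christoffel symbols at the stage parameters:
  tau = 0.000000: gamma = (0.000000, -0.500000), gamma' = (0.000000, 0.000000); Gamma_uuu = -0.324324, Gamma_uuv = -0.108108, Gamma_uvv = 0.000000, Gamma_vuu = 0.000000, Gamma_vuv = 0.000000, Gamma_vvv = 0.000000
  tau = 0.166667: gamma = (0.000000, -0.500000), gamma' = (0.000000, 0.000000); Gamma_uuu = -0.324324, Gamma_uuv = -0.108108, Gamma_uvv = 0.000000, Gamma_vuu = 0.000000, Gamma_vuv = 0.000000, Gamma_vvv = 0.000000
  tau = 0.333333: gamma = (0.000000, -0.500000), gamma' = (0.000000, 0.000000); Gamma_uuu = -0.324324, Gamma_uuv = -0.108108, Gamma_uvv = 0.000000, Gamma_vuu = 0.000000, Gamma_vuv = 0.000000, Gamma_vvv = 0.000000
  tau = 0.500000: gamma = (0.000000, -0.500000), gamma' = (0.000000, 0.000000); Gamma_uuu = -0.324324, Gamma_uuv = -0.108108, Gamma_uvv = 0.000000, Gamma_vuu = 0.000000, Gamma_vuv = 0.000000, Gamma_vvv = 0.000000
  tau = 0.666667: gamma = (0.000000, -0.500000), gamma' = (0.000000, 0.000000); Gamma_uuu = -0.324324, Gamma_uuv = -0.108108, Gamma_uvv = 0.000000, Gamma_vuu = 0.000000, Gamma_vuv = 0.000000, Gamma_vvv = 0.000000
  tau = 0.833333: gamma = (0.000000, -0.500000), gamma' = (0.000000, 0.000000); Gamma_uuu = -0.324324, Gamma_uuv = -0.108108, Gamma_uvv = 0.000000, Gamma_vuu = 0.000000, Gamma_vuv = 0.000000, Gamma_vvv = 0.000000
  tau = 1.000000: gamma = (0.000000, -0.500000), gamma' = (0.000000, 0.000000); Gamma_uuu = -0.324324, Gamma_uuv = -0.108108, Gamma_uvv = 0.000000, Gamma_vuu = 0.000000, Gamma_vuv = 0.000000, Gamma_vvv = 0.000000
step 0: V^u = -2.0000, V^v = 1.0000
step 1: k1 = (0.000000, 0.000000), k2 = (0.000000, 0.000000), k3 = (0.000000, 0.000000), k4 = (0.000000, 0.000000); V <- V + (h/6)(k1 + 2k2 + 2k3 + k4): V^u = -2.0000, V^v = 1.0000
step 2: k1 = (0.000000, 0.000000), k2 = (0.000000, 0.000000), k3 = (0.000000, 0.000000), k4 = (0.000000, 0.000000); V <- V + (h/6)(k1 + 2k2 + 2k3 + k4): V^u = -2.0000, V^v = 1.0000
step 3: k1 = (0.000000, 0.000000), k2 = (0.000000, 0.000000), k3 = (0.000000, 0.000000), k4 = (0.000000, 0.000000); V <- V + (h/6)(k1 + 2k2 + 2k3 + k4): V^u = -2.0000, V^v = 1.0000


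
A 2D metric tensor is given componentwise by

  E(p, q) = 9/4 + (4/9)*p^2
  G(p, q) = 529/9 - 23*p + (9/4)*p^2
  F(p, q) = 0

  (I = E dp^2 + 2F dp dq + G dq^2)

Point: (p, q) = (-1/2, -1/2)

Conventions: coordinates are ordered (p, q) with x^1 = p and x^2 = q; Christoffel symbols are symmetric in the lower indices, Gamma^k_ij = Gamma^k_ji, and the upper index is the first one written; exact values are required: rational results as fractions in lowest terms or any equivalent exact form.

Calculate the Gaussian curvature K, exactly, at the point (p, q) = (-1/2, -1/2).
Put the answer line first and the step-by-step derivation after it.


Answer: K = 5184/729725

E = 85/36, F = 0, G = 10201/144, EG - F^2 = 867085/5184 at the point
E_p = -4/9, E_q = 0, F_p = 0, F_q = 0, G_p = -101/4, G_q = 0
E_qq = 0, F_pq = 0, G_pp = 9/2
By Brioschi, K is (det M1 - det M2) divided by (EG - F^2) squared.
M1 = [[-E_qq/2 + F_pq - G_pp/2, E_p/2, F_p - E_q/2], [F_q - G_p/2, E, F], [G_q/2, F, G]] = [[-9/4, -2/9, 0], [101/8, 85/36, 0], [0, 0, 10201/144]]; det M1 = -3682561/20736
M2 = [[0, E_q/2, G_p/2], [E_q/2, E, F], [G_p/2, F, G]] = [[0, 0, -101/8], [0, 85/36, 0], [-101/8, 0, 10201/144]]; det M2 = -867085/2304
det M1 - det M2 = 1030301/5184; K = 1030301/5184 / (867085/5184)^2 = 5184/729725


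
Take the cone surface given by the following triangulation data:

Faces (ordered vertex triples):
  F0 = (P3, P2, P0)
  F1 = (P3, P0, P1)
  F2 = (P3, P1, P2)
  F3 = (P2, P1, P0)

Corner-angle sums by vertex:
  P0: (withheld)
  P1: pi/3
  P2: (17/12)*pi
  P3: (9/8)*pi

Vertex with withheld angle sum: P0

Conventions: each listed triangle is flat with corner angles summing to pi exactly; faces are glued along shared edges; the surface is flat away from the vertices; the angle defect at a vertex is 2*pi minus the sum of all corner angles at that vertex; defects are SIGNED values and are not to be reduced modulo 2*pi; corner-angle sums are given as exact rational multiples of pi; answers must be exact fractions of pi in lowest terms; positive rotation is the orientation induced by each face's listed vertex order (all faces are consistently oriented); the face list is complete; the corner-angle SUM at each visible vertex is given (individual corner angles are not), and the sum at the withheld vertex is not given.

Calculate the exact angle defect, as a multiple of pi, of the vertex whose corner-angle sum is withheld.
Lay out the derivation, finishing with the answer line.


V = 4, E = 6, F = 4; chi = V - E + F = 2
Gauss-Bonnet: total defect = 2*pi*chi = 4*pi; visible defects sum to (25/8)*pi

Answer: defect(P0) = (7/8)*pi


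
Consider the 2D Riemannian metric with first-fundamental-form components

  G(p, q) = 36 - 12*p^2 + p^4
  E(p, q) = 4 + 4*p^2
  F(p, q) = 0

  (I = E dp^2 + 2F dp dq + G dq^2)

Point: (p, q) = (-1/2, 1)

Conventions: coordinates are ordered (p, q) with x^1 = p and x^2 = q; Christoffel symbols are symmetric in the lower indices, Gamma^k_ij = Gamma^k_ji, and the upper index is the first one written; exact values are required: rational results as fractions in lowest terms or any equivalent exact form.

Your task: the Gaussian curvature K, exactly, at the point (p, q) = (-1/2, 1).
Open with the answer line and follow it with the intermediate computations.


Answer: K = 32/575

E = 5, F = 0, G = 529/16, EG - F^2 = 2645/16 at the point
E_p = -4, E_q = 0, F_p = 0, F_q = 0, G_p = 23/2, G_q = 0
E_qq = 0, F_pq = 0, G_pp = -21
By Brioschi, K is (det M1 - det M2) divided by (EG - F^2) squared.
M1 = [[-E_qq/2 + F_pq - G_pp/2, E_p/2, F_p - E_q/2], [F_q - G_p/2, E, F], [G_q/2, F, G]] = [[21/2, -2, 0], [-23/4, 5, 0], [0, 0, 529/16]]; det M1 = 21689/16
M2 = [[0, E_q/2, G_p/2], [E_q/2, E, F], [G_p/2, F, G]] = [[0, 0, 23/4], [0, 5, 0], [23/4, 0, 529/16]]; det M2 = -2645/16
det M1 - det M2 = 12167/8; K = 12167/8 / (2645/16)^2 = 32/575


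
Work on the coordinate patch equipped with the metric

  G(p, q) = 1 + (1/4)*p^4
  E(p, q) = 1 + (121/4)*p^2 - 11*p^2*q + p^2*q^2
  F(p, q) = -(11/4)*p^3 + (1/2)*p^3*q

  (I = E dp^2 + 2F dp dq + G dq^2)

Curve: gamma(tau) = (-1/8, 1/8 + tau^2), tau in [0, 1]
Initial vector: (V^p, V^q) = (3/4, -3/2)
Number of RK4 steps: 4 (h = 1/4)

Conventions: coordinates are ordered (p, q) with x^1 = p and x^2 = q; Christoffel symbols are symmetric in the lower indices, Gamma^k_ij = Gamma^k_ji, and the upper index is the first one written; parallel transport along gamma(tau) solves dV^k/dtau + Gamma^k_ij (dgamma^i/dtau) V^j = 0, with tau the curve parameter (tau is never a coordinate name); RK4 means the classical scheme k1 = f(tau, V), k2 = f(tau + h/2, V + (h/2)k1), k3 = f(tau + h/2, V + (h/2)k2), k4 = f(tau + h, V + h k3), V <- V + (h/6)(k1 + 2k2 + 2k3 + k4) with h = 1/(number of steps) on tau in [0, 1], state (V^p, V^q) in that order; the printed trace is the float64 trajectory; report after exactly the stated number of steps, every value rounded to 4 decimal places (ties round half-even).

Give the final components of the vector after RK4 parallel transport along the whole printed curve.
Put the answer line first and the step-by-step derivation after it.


Answer: V^p = 0.7928, V^q = -1.4995

gamma'(tau) = (0, 2*tau); f(tau, V)^k = -Gamma^k_ij(gamma(tau)) gamma'^i(tau) V^j; h = 1/4; intermediate values shown to 6 dp
curve data and Christoffel symbols at the stage parameters:
  tau = 0.000000: gamma = (-0.125000, 0.125000), gamma' = (0.000000, 0.000000); Gamma_ppp = -2.488037, Gamma_ppq = -0.057861, Gamma_pqq = 0.000000, Gamma_qpp = -0.028931, Gamma_qpq = -0.000673, Gamma_qqq = 0.000000
  tau = 0.125000: gamma = (-0.125000, 0.140625), gamma' = (0.000000, 0.250000); Gamma_ppp = -2.478067, Gamma_ppq = -0.057797, Gamma_pqq = 0.000000, Gamma_qpp = -0.028899, Gamma_qpq = -0.000674, Gamma_qqq = 0.000000
  tau = 0.250000: gamma = (-0.125000, 0.187500), gamma' = (0.000000, 0.500000); Gamma_ppp = -2.448115, Gamma_ppq = -0.057603, Gamma_pqq = 0.000000, Gamma_qpp = -0.028801, Gamma_qpq = -0.000678, Gamma_qqq = 0.000000
  tau = 0.375000: gamma = (-0.125000, 0.265625), gamma' = (0.000000, 0.750000); Gamma_ppp = -2.398066, Gamma_ppq = -0.057267, Gamma_pqq = 0.000000, Gamma_qpp = -0.028634, Gamma_qpq = -0.000684, Gamma_qqq = 0.000000
  tau = 0.500000: gamma = (-0.125000, 0.375000), gamma' = (0.000000, 1.000000); Gamma_ppp = -2.327751, Gamma_ppq = -0.056774, Gamma_pqq = 0.000000, Gamma_qpp = -0.028387, Gamma_qpq = -0.000692, Gamma_qqq = 0.000000
  tau = 0.625000: gamma = (-0.125000, 0.515625), gamma' = (0.000000, 1.250000); Gamma_ppp = -2.236991, Gamma_ppq = -0.056100, Gamma_pqq = 0.000000, Gamma_qpp = -0.028050, Gamma_qpq = -0.000703, Gamma_qqq = 0.000000
  tau = 0.750000: gamma = (-0.125000, 0.687500), gamma' = (0.000000, 1.500000); Gamma_ppp = -2.125661, Gamma_ppq = -0.055212, Gamma_pqq = 0.000000, Gamma_qpp = -0.027606, Gamma_qpq = -0.000717, Gamma_qqq = 0.000000
  tau = 0.875000: gamma = (-0.125000, 0.890625), gamma' = (0.000000, 1.750000); Gamma_ppp = -1.993786, Gamma_ppq = -0.054069, Gamma_pqq = 0.000000, Gamma_qpp = -0.027034, Gamma_qpq = -0.000733, Gamma_qqq = 0.000000
  tau = 1.000000: gamma = (-0.125000, 1.125000), gamma' = (0.000000, 2.000000); Gamma_ppp = -1.841673, Gamma_ppq = -0.052619, Gamma_pqq = 0.000000, Gamma_qpp = -0.026310, Gamma_qpq = -0.000752, Gamma_qqq = 0.000000
step 0: V^p = 0.7500, V^q = -1.5000
step 1: k1 = (0.000000, 0.000000), k2 = (0.010837, 0.000126), k3 = (0.010857, 0.000127), k4 = (0.021679, 0.000255); V <- V + (h/6)(k1 + 2k2 + 2k3 + k4): V^p = 0.7527, V^q = -1.5000
step 2: k1 = (0.021679, 0.000255), k2 = (0.032446, 0.000387), k3 = (0.032503, 0.000388), k4 = (0.043196, 0.000527); V <- V + (h/6)(k1 + 2k2 + 2k3 + k4): V^p = 0.7608, V^q = -1.4999
step 3: k1 = (0.043195, 0.000527), k2 = (0.053732, 0.000674), k3 = (0.053824, 0.000675), k4 = (0.064125, 0.000833); V <- V + (h/6)(k1 + 2k2 + 2k3 + k4): V^p = 0.7743, V^q = -1.4997
step 4: k1 = (0.064123, 0.000833), k2 = (0.074019, 0.001004), k3 = (0.074136, 0.001005), k4 = (0.083433, 0.001192); V <- V + (h/6)(k1 + 2k2 + 2k3 + k4): V^p = 0.7928, V^q = -1.4995


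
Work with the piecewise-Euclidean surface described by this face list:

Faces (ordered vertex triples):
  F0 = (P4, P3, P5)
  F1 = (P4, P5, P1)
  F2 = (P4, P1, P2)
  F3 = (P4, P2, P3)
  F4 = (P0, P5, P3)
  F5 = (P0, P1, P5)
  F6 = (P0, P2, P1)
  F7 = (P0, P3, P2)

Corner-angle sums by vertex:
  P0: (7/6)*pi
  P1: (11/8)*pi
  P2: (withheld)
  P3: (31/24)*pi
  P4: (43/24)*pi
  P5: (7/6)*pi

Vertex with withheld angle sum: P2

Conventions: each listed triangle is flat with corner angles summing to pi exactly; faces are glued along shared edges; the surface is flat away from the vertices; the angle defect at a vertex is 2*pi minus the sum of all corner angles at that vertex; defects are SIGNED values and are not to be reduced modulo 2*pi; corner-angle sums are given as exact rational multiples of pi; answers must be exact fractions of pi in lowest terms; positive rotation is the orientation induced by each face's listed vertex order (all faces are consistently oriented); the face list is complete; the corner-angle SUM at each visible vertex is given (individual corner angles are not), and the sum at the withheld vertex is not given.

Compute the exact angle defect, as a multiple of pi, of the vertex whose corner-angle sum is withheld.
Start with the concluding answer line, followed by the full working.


Answer: defect(P2) = (19/24)*pi

V = 6, E = 12, F = 8; chi = V - E + F = 2
Gauss-Bonnet: total defect = 2*pi*chi = 4*pi; visible defects sum to (77/24)*pi


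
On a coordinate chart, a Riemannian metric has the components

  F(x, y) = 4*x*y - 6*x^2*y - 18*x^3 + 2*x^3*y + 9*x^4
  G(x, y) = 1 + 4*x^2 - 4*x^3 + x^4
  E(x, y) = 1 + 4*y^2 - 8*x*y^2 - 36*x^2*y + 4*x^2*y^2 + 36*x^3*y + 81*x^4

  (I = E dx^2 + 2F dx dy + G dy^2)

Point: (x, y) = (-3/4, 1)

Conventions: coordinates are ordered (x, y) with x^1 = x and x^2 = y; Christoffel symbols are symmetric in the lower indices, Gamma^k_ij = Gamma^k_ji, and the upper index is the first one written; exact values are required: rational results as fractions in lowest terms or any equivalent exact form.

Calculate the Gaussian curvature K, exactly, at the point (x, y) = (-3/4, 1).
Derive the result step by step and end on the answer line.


E = 881/256, F = 825/256, G = 1345/256, EG - F^2 = 985/128 at the point
E_x = -575/16, E_y = -175/16, F_x = -467/16, F_y = -231/32, G_x = -231/16, G_y = 0
E_yy = 49/2, F_xy = 131/8, G_xx = 131/4
Using the Brioschi determinant formula for K from the metric derivatives:
M1 = [[-E_yy/2 + F_xy - G_xx/2, E_x/2, F_x - E_y/2], [F_y - G_x/2, E, F], [G_y/2, F, G]] = [[-49/4, -575/32, -759/32], [0, 881/256, 825/256], [0, 825/256, 1345/256]]; det M1 = -48265/512
M2 = [[0, E_y/2, G_x/2], [E_y/2, E, F], [G_x/2, F, G]] = [[0, -175/32, -231/32], [-175/32, 881/256, 825/256], [-231/32, 825/256, 1345/256]]; det M2 = -41993/512
det M1 - det M2 = -49/4; K = -49/4 / (985/128)^2 = -200704/970225

Answer: K = -200704/970225


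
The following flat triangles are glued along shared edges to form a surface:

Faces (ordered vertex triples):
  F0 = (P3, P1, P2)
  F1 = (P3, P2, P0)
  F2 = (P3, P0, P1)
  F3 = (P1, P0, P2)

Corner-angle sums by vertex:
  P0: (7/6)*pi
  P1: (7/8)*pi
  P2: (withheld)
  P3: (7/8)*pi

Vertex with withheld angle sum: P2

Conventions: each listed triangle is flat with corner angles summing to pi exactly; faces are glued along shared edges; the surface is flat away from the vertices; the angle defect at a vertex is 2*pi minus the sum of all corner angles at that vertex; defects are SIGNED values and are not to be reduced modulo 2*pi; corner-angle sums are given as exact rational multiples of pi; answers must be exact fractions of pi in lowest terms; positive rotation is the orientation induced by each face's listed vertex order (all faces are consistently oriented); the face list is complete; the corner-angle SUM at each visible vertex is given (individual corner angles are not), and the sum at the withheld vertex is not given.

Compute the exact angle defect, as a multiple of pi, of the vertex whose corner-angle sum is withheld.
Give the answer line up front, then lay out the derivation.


Answer: defect(P2) = (11/12)*pi

V = 4, E = 6, F = 4; chi = V - E + F = 2
Gauss-Bonnet: total defect = 2*pi*chi = 4*pi; visible defects sum to (37/12)*pi


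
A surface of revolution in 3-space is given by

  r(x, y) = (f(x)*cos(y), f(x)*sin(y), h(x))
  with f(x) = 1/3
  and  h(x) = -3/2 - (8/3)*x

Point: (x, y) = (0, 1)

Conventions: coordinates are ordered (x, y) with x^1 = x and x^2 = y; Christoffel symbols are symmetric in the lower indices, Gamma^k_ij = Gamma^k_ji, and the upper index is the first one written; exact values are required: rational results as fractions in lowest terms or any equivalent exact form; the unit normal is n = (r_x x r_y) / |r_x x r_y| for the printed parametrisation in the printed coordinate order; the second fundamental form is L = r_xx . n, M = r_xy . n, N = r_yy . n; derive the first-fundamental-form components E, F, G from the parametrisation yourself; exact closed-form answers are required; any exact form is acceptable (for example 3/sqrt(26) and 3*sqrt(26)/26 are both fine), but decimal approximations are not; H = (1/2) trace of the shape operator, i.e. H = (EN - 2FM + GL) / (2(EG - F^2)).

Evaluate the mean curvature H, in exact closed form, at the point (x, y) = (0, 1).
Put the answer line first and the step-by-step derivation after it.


Answer: H = -3/2

f = 1/3, f' = 0, f'' = 0, h' = -8/3, h'' = 0
E = 64/9, F = 0, G = 1/9; answer radicand W^2 = 64/9
unnormalised second-form numerators: l = 0, m = 0, n = -8/9; L = l/sqrt(64/9), and similarly M = m/sqrt(W^2), N = n/sqrt(W^2)
H = (E*n - 2*F*m + G*l) / (2*(EG - F^2)*sqrt(W^2)); E*n - 2*F*m + G*l = -512/81, EG - F^2 = 64/81, so H = (-4)/sqrt(64/9)


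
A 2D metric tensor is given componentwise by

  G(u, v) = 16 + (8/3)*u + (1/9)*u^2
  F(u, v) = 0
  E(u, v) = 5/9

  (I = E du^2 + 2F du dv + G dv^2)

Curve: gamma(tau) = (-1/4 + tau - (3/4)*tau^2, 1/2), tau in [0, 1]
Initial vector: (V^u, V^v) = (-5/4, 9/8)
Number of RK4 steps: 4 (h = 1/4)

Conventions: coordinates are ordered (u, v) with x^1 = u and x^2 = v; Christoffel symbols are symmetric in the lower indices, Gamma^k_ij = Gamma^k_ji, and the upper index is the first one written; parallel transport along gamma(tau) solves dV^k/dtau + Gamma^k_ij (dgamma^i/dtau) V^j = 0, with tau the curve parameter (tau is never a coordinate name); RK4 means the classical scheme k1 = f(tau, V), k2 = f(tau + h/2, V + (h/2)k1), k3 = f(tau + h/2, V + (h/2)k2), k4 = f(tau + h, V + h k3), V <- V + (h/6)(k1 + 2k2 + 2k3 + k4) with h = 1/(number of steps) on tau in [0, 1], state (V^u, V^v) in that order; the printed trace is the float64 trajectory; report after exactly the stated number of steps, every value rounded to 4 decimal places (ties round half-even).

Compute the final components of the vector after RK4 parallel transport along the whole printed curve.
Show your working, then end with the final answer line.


gamma'(tau) = (1 - (3/2)*tau, 0); f(tau, V)^k = -Gamma^k_ij(gamma(tau)) gamma'^i(tau) V^j; h = 1/4; intermediate values shown to 6 dp
curve data and Christoffel symbols at the stage parameters:
  tau = 0.000000: gamma = (-0.250000, 0.500000), gamma' = (1.000000, 0.000000); Gamma_uuu = 0.000000, Gamma_uuv = 0.000000, Gamma_uvv = -2.350000, Gamma_vuu = 0.000000, Gamma_vuv = 0.085106, Gamma_vvv = 0.000000
  tau = 0.125000: gamma = (-0.136719, 0.500000), gamma' = (0.812500, 0.000000); Gamma_uuu = 0.000000, Gamma_uuv = 0.000000, Gamma_uvv = -2.372656, Gamma_vuu = 0.000000, Gamma_vuv = 0.084294, Gamma_vvv = 0.000000
  tau = 0.250000: gamma = (-0.046875, 0.500000), gamma' = (0.625000, 0.000000); Gamma_uuu = 0.000000, Gamma_uuv = 0.000000, Gamma_uvv = -2.390625, Gamma_vuu = 0.000000, Gamma_vuv = 0.083660, Gamma_vvv = 0.000000
  tau = 0.375000: gamma = (0.019531, 0.500000), gamma' = (0.437500, 0.000000); Gamma_uuu = 0.000000, Gamma_uuv = 0.000000, Gamma_uvv = -2.403906, Gamma_vuu = 0.000000, Gamma_vuv = 0.083198, Gamma_vvv = 0.000000
  tau = 0.500000: gamma = (0.062500, 0.500000), gamma' = (0.250000, 0.000000); Gamma_uuu = 0.000000, Gamma_uuv = 0.000000, Gamma_uvv = -2.412500, Gamma_vuu = 0.000000, Gamma_vuv = 0.082902, Gamma_vvv = 0.000000
  tau = 0.625000: gamma = (0.082031, 0.500000), gamma' = (0.062500, 0.000000); Gamma_uuu = 0.000000, Gamma_uuv = 0.000000, Gamma_uvv = -2.416406, Gamma_vuu = 0.000000, Gamma_vuv = 0.082768, Gamma_vvv = 0.000000
  tau = 0.750000: gamma = (0.078125, 0.500000), gamma' = (-0.125000, 0.000000); Gamma_uuu = 0.000000, Gamma_uuv = 0.000000, Gamma_uvv = -2.415625, Gamma_vuu = 0.000000, Gamma_vuv = 0.082794, Gamma_vvv = 0.000000
  tau = 0.875000: gamma = (0.050781, 0.500000), gamma' = (-0.312500, 0.000000); Gamma_uuu = 0.000000, Gamma_uuv = 0.000000, Gamma_uvv = -2.410156, Gamma_vuu = 0.000000, Gamma_vuv = 0.082982, Gamma_vvv = 0.000000
  tau = 1.000000: gamma = (0.000000, 0.500000), gamma' = (-0.500000, 0.000000); Gamma_uuu = 0.000000, Gamma_uuv = 0.000000, Gamma_uvv = -2.400000, Gamma_vuu = 0.000000, Gamma_vuv = 0.083333, Gamma_vvv = 0.000000
step 0: V^u = -1.2500, V^v = 1.1250
step 1: k1 = (0.000000, -0.095745), k2 = (0.000000, -0.076230), k3 = (0.000000, -0.076397), k4 = (0.000000, -0.057825); V <- V + (h/6)(k1 + 2k2 + 2k3 + k4): V^u = -1.2500, V^v = 1.1059
step 2: k1 = (0.000000, -0.057824), k2 = (0.000000, -0.039990), k3 = (0.000000, -0.040071), k4 = (0.000000, -0.022712); V <- V + (h/6)(k1 + 2k2 + 2k3 + k4): V^u = -1.2500, V^v = 1.0959
step 3: k1 = (0.000000, -0.022712), k2 = (0.000000, -0.005654), k3 = (0.000000, -0.005665), k4 = (0.000000, 0.011327); V <- V + (h/6)(k1 + 2k2 + 2k3 + k4): V^u = -1.2500, V^v = 1.0944
step 4: k1 = (0.000000, 0.011327), k2 = (0.000000, 0.028418), k3 = (0.000000, 0.028473), k4 = (0.000000, 0.045898); V <- V + (h/6)(k1 + 2k2 + 2k3 + k4): V^u = -1.2500, V^v = 1.1016

Answer: V^u = -1.2500, V^v = 1.1016


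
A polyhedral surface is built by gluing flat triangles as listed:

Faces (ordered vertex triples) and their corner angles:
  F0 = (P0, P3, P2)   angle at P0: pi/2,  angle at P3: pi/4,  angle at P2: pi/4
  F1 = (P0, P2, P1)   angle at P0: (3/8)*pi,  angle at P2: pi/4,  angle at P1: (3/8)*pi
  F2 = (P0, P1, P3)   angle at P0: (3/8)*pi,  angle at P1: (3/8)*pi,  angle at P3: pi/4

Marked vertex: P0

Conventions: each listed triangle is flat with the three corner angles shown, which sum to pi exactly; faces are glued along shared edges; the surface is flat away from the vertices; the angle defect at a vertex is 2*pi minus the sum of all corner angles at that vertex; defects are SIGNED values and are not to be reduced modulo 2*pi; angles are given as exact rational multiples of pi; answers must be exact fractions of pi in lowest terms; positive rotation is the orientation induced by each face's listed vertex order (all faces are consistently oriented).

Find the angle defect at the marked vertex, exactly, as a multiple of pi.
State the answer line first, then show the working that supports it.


Answer: defect(P0) = (3/4)*pi

Sum of corner angles at P0: (5/4)*pi
defect = 2*pi - (5/4)*pi


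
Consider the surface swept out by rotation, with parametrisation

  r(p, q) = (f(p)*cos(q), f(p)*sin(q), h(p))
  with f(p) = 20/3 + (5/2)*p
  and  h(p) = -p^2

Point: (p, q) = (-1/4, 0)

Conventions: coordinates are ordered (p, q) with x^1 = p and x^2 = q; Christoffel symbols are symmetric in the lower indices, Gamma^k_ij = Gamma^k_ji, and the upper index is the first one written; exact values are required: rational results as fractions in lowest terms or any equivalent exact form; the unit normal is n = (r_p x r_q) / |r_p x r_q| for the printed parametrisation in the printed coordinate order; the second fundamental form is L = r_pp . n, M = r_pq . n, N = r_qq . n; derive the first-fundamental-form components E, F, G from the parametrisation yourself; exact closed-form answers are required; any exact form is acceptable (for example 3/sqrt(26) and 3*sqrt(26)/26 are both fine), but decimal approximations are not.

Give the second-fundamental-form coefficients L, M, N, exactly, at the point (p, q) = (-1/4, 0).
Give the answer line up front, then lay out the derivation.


Answer: L = -5*sqrt(26)/13, M = 0, N = 145*sqrt(26)/624

f = 145/24, f' = 5/2, f'' = 0, h' = 1/2, h'' = -2
E = 13/2, F = 0, G = 21025/576; answer radicand W^2 = 13/2
unnormalised second-form numerators: l = -5, m = 0, n = 145/48; L = l/sqrt(13/2), and similarly M = m/sqrt(W^2), N = n/sqrt(W^2)


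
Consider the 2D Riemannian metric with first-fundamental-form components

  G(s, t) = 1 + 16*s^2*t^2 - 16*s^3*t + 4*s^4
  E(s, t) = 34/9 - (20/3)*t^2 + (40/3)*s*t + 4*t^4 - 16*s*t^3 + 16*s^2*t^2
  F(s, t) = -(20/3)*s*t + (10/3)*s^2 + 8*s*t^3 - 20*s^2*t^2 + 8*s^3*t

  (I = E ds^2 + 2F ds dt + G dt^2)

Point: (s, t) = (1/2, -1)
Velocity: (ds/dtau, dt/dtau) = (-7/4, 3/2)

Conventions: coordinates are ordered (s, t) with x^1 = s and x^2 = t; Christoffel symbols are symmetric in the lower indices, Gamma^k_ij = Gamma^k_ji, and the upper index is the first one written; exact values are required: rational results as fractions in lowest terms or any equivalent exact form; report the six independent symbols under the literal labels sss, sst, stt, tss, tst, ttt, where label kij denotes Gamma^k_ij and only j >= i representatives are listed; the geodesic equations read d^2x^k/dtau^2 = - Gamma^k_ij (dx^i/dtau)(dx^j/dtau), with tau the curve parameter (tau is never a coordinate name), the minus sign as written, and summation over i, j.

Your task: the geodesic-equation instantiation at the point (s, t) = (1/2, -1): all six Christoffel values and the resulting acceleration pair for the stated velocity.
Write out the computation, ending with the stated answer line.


E = 58/9, F = -35/6, G = 29/4 at the point
E_s = 56/3, E_t = -28, F_s = -24, F_t = 59/3, G_s = 30, G_t = -10
EG - F^2 = 457/36;  g^inv = (36/457) * [[29/4, 35/6], [35/6, 58/9]]
first-kind symbols [ij,l] = (1/2)(d_i g_jl + d_j g_il - d_l g_ij): [ss,s] = E_s/2 = 28/3, [ss,t] = F_s - E_t/2 = -10, [st,s] = E_t/2 = -14, [st,t] = G_s/2 = 15, [tt,s] = F_t - G_s/2 = 14/3, [tt,t] = G_t/2 = -5
Gamma^s_ij = (G*[ij,s] - F*[ij,t])/(EG - F^2), Gamma^t_ij = (E*[ij,t] - F*[ij,s])/(EG - F^2)
Gamma_sss = 336/457, Gamma_sst = -504/457, Gamma_stt = 168/457, Gamma_tss = -360/457, Gamma_tst = 540/457, Gamma_ttt = -180/457
d^2s/dtau^2 = -(Gamma_sss*(-7/4)^2 + 2*Gamma_sst*(-7/4)*(3/2) + Gamma_stt*(3/2)^2) = -4053/457
d^2t/dtau^2 = -(Gamma_tss*(-7/4)^2 + 2*Gamma_tst*(-7/4)*(3/2) + Gamma_ttt*(3/2)^2) = 8685/914

Answer: Gamma_sss = 336/457, Gamma_sst = -504/457, Gamma_stt = 168/457, Gamma_tss = -360/457, Gamma_tst = 540/457, Gamma_ttt = -180/457; accelerations (d^2s/dtau^2, d^2t/dtau^2) = (-4053/457, 8685/914)


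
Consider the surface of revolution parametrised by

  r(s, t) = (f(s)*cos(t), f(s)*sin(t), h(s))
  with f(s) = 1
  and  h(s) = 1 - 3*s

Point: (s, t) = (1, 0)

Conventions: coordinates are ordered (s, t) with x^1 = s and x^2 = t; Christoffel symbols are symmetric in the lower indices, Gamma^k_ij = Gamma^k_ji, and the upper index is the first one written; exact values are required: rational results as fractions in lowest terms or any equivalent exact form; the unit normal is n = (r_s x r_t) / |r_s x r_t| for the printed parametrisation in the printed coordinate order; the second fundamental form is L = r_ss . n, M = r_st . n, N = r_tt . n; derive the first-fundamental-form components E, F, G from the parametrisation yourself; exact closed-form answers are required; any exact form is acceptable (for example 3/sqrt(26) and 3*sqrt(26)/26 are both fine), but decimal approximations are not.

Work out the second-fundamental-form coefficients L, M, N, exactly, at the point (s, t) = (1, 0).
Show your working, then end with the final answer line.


f = 1, f' = 0, f'' = 0, h' = -3, h'' = 0
E = 9, F = 0, G = 1; answer radicand W^2 = 9
unnormalised second-form numerators: l = 0, m = 0, n = -3; L = l/sqrt(9), and similarly M = m/sqrt(W^2), N = n/sqrt(W^2)

Answer: L = 0, M = 0, N = -1


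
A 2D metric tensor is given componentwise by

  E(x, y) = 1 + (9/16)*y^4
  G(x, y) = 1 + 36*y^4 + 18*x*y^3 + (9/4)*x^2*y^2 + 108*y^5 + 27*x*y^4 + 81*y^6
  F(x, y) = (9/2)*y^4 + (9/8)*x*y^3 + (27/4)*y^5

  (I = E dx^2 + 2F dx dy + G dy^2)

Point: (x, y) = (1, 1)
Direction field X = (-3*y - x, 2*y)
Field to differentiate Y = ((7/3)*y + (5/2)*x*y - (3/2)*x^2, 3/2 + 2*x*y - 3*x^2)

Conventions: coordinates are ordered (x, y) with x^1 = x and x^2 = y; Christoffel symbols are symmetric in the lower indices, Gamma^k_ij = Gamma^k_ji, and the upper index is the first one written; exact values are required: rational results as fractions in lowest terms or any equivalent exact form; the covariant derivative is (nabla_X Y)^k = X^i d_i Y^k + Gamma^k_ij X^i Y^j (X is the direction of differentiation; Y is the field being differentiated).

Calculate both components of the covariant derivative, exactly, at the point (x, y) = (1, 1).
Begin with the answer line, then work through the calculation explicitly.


Answer: (nabla_X Y)^x = 155045/13143, (nabla_X Y)^y = 100160/4381

E = 25/16, F = 99/8, G = 1093/4 at the point
E_x = 0, E_y = 9/4, F_x = 9/8, F_y = 441/8, G_x = 99/2, G_y = 2673/2
EG - F^2 = 4381/16;  g^inv = (16/4381) * [[1093/4, -99/8], [-99/8, 25/16]]
first-kind symbols [ij,l] = (1/2)(d_i g_jl + d_j g_il - d_l g_ij): [xx,x] = E_x/2 = 0, [xx,y] = F_x - E_y/2 = 0, [xy,x] = E_y/2 = 9/8, [xy,y] = G_x/2 = 99/4, [yy,x] = F_y - G_x/2 = 243/8, [yy,y] = G_y/2 = 2673/4
Gamma^x_ij = (G*[ij,x] - F*[ij,y])/(EG - F^2), Gamma^y_ij = (E*[ij,y] - F*[ij,x])/(EG - F^2)
Gamma_xxx = 0, Gamma_xxy = 18/4381, Gamma_xyy = 486/4381, Gamma_yxx = 0, Gamma_yxy = 396/4381, Gamma_yyy = 10692/4381
X = (-4, 2), Y = (10/3, 1/2) at the point


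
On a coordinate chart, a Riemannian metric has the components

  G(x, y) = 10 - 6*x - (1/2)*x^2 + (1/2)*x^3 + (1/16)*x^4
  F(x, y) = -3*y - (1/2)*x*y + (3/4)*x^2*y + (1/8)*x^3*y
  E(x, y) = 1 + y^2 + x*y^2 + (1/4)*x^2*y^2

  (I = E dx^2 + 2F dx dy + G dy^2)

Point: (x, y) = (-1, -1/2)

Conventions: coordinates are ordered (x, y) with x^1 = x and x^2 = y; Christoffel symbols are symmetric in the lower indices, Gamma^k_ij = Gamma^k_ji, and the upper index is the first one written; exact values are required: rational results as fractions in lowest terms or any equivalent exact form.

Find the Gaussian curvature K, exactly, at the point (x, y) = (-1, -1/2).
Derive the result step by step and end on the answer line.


E = 17/16, F = 15/16, G = 241/16, EG - F^2 = 121/8 at the point
E_x = 1/8, E_y = -1/4, F_x = 13/16, F_y = -15/8, G_x = -15/4, G_y = 0
E_yy = 1/2, F_xy = -13/8, G_xx = -13/4
Compute both Brioschi determinants and normalise by (EG - F^2)^2.
M1 = [[-E_yy/2 + F_xy - G_xx/2, E_x/2, F_x - E_y/2], [F_y - G_x/2, E, F], [G_y/2, F, G]] = [[-1/4, 1/16, 15/16], [0, 17/16, 15/16], [0, 15/16, 241/16]]; det M1 = -121/32
M2 = [[0, E_y/2, G_x/2], [E_y/2, E, F], [G_x/2, F, G]] = [[0, -1/8, -15/8], [-1/8, 17/16, 15/16], [-15/8, 15/16, 241/16]]; det M2 = -113/32
det M1 - det M2 = -1/4; K = -1/4 / (121/8)^2 = -16/14641

Answer: K = -16/14641


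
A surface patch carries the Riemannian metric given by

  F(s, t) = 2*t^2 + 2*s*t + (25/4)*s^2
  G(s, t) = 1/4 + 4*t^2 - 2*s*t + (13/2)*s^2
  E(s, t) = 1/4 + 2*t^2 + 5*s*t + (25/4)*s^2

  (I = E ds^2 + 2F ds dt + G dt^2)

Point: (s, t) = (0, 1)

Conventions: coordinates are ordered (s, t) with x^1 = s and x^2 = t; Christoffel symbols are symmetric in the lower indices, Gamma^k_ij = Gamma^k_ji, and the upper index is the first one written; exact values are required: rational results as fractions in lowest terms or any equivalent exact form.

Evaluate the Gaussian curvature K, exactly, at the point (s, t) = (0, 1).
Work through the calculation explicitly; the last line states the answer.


E = 9/4, F = 2, G = 17/4, EG - F^2 = 89/16 at the point
E_s = 5, E_t = 4, F_s = 2, F_t = 4, G_s = -2, G_t = 8
E_tt = 4, F_st = 2, G_ss = 13
Evaluate Brioschi's two determinant matrices M1, M2 and divide by (EG - F^2)^2.
M1 = [[-E_tt/2 + F_st - G_ss/2, E_s/2, F_s - E_t/2], [F_t - G_s/2, E, F], [G_t/2, F, G]] = [[-13/2, 5/2, 0], [5, 9/4, 2], [4, 2, 17/4]]; det M1 = -2217/32
M2 = [[0, E_t/2, G_s/2], [E_t/2, E, F], [G_s/2, F, G]] = [[0, 2, -1], [2, 9/4, 2], [-1, 2, 17/4]]; det M2 = -109/4
det M1 - det M2 = -1345/32; K = -1345/32 / (89/16)^2 = -10760/7921

Answer: K = -10760/7921


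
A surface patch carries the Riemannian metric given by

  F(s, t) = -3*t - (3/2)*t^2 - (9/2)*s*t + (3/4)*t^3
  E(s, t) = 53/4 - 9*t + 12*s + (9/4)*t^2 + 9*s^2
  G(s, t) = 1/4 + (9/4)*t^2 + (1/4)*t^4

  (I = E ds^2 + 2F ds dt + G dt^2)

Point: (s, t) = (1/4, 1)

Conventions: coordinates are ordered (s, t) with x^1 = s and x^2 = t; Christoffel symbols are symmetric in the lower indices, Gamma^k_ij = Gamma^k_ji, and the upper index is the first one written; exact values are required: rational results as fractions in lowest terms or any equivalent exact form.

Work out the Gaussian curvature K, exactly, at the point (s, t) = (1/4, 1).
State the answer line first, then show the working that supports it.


Answer: K = -3744/15625

E = 161/16, F = -39/8, G = 11/4, EG - F^2 = 125/32 at the point
E_s = 33/2, E_t = -9/2, F_s = -9/2, F_t = -39/8, G_s = 0, G_t = 11/2
E_tt = 9/2, F_st = -9/2, G_ss = 0
Compute both Brioschi determinants and normalise by (EG - F^2)^2.
M1 = [[-E_tt/2 + F_st - G_ss/2, E_s/2, F_s - E_t/2], [F_t - G_s/2, E, F], [G_t/2, F, G]] = [[-27/4, 33/4, -9/4], [-39/8, 161/16, -39/8], [11/4, -39/8, 11/4]]; det M1 = -1125/64
M2 = [[0, E_t/2, G_s/2], [E_t/2, E, F], [G_s/2, F, G]] = [[0, -9/4, 0], [-9/4, 161/16, -39/8], [0, -39/8, 11/4]]; det M2 = -891/64
det M1 - det M2 = -117/32; K = -117/32 / (125/32)^2 = -3744/15625


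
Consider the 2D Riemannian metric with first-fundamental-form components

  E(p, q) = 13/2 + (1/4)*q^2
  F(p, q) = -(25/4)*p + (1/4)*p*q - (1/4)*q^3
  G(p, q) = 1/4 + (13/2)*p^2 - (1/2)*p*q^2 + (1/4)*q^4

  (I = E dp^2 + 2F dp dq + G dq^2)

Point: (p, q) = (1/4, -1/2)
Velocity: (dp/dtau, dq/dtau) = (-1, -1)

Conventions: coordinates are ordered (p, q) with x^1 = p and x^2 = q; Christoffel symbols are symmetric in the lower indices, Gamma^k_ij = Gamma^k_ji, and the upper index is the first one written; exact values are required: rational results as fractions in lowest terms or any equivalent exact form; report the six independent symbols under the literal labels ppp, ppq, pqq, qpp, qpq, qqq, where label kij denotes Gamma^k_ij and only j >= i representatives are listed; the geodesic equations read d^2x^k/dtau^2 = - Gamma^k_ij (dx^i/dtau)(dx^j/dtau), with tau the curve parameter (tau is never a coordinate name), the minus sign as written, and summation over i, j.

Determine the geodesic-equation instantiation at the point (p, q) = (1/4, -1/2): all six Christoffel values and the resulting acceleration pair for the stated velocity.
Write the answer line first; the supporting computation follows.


Answer: Gamma_ppp = -2000/361, Gamma_ppq = 2418/1805, Gamma_pqq = -1107/1805, Gamma_qpp = -8400/361, Gamma_qpq = 2060/361, Gamma_qqq = -540/361; accelerations (d^2p/dtau^2, d^2q/dtau^2) = (6271/1805, 4820/361)

E = 105/16, F = -25/16, G = 41/64 at the point
E_p = 0, E_q = -1/4, F_p = -51/8, F_q = -1/8, G_p = 25/8, G_q = 0
EG - F^2 = 1805/1024;  g^inv = (1024/1805) * [[41/64, 25/16], [25/16, 105/16]]
first-kind symbols [ij,l] = (1/2)(d_i g_jl + d_j g_il - d_l g_ij): [pp,p] = E_p/2 = 0, [pp,q] = F_p - E_q/2 = -25/4, [pq,p] = E_q/2 = -1/8, [pq,q] = G_p/2 = 25/16, [qq,p] = F_q - G_p/2 = -27/16, [qq,q] = G_q/2 = 0
Gamma^p_ij = (G*[ij,p] - F*[ij,q])/(EG - F^2), Gamma^q_ij = (E*[ij,q] - F*[ij,p])/(EG - F^2)
Gamma_ppp = -2000/361, Gamma_ppq = 2418/1805, Gamma_pqq = -1107/1805, Gamma_qpp = -8400/361, Gamma_qpq = 2060/361, Gamma_qqq = -540/361
d^2p/dtau^2 = -(Gamma_ppp*(-1)^2 + 2*Gamma_ppq*(-1)*(-1) + Gamma_pqq*(-1)^2) = 6271/1805
d^2q/dtau^2 = -(Gamma_qpp*(-1)^2 + 2*Gamma_qpq*(-1)*(-1) + Gamma_qqq*(-1)^2) = 4820/361


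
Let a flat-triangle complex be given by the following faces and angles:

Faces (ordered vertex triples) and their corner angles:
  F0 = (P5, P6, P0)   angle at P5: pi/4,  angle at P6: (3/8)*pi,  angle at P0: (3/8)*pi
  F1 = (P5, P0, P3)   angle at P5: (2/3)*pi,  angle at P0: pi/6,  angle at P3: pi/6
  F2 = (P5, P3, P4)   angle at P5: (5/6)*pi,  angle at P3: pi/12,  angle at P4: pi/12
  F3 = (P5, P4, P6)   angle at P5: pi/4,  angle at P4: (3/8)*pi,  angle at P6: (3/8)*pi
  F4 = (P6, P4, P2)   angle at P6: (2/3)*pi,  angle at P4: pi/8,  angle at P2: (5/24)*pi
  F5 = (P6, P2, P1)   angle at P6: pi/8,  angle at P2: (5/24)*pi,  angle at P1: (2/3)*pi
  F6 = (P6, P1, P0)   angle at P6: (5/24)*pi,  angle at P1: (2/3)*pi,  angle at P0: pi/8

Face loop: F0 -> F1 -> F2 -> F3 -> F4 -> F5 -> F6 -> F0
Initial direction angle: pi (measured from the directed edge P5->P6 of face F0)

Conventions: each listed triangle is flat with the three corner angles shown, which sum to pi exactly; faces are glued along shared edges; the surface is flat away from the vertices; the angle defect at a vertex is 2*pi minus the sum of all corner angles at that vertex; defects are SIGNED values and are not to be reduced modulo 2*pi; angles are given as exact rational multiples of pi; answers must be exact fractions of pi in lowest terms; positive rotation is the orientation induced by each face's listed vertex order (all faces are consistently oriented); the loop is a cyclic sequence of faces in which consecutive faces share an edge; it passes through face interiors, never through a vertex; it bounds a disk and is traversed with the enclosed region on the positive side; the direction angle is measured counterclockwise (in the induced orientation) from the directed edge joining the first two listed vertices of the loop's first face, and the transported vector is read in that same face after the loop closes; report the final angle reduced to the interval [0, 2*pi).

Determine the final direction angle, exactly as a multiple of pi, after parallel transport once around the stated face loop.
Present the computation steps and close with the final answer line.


enclosed vertex P5: corner angles sum to 2*pi, defect = 2*pi - 2*pi = 0
enclosed vertex P6: corner angles sum to (7/4)*pi, defect = 2*pi - (7/4)*pi = pi/4
by Gauss-Bonnet the loop rotates the vector by the enclosed defect sum (positive orientation, mod 2*pi)
final angle = pi + pi/4 = (5/4)*pi (mod 2*pi)

Answer: final direction angle = (5/4)*pi
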